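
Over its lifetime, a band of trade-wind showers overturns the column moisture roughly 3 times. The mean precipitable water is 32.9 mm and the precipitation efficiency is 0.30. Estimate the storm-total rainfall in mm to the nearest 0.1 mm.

Each cycle deposits ε × PW = 0.30 × 32.9 = 9.87 mm.
Over 3 cycles: 3 × 9.87 = 29.6 mm.

rainfall ≈ 29.6 mm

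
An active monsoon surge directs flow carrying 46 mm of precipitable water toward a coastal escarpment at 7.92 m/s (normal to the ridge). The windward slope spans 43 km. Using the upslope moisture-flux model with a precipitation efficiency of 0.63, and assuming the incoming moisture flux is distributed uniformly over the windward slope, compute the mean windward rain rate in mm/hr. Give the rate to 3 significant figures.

R ≈ 19.2 mm/hr

Incoming column moisture flux per unit ridge length: F = V × PW = 7.92 × 46 = 364.32 mm·m/s.
Spread over the 43 km slope with efficiency ε = 0.63: R = ε·F/W = 0.63 × 364.32 / 43000 m = 5.338e-03 mm/s.
R = 5.338e-03 × 3600 = 19.2 mm/hr.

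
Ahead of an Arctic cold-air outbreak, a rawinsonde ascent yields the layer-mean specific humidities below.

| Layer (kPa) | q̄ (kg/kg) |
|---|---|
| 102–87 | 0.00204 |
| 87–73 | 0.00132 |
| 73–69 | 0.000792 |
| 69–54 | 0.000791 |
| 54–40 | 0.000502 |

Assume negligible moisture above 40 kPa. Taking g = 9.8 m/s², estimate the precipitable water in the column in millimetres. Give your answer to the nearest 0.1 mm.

PW ≈ 7.3 mm

Precipitable water is the column-integrated vapour mass per unit area: PW = (1/g) Σ q̄ Δp, with q in kg/kg and Δp in Pa (1 kg/m² of water = 1 mm).
Layer 102–87 kPa: Δp = 150 hPa = 15000 Pa, q̄ = 0.00204 kg/kg → 0.00204 × 15000 / 9.8 = 3.12 mm
Layer 87–73 kPa: Δp = 140 hPa = 14000 Pa, q̄ = 0.00132 kg/kg → 0.00132 × 14000 / 9.8 = 1.89 mm
Layer 73–69 kPa: Δp = 40 hPa = 4000 Pa, q̄ = 0.000792 kg/kg → 0.000792 × 4000 / 9.8 = 0.32 mm
Layer 69–54 kPa: Δp = 150 hPa = 15000 Pa, q̄ = 0.000791 kg/kg → 0.000791 × 15000 / 9.8 = 1.21 mm
Layer 54–40 kPa: Δp = 140 hPa = 14000 Pa, q̄ = 0.000502 kg/kg → 0.000502 × 14000 / 9.8 = 0.72 mm
PW = 3.12 + 1.89 + 0.32 + 1.21 + 0.72 = 7.26 ≈ 7.3 mm.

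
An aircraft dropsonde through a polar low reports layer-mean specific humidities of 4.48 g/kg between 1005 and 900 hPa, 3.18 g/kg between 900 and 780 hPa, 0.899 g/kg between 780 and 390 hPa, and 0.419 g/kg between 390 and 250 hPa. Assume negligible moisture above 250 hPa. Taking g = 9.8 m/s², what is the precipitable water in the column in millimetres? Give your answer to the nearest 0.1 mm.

Precipitable water is the column-integrated vapour mass per unit area: PW = (1/g) Σ q̄ Δp, with q in kg/kg and Δp in Pa (1 kg/m² of water = 1 mm).
Layer 1005–900 hPa: Δp = 105 hPa = 10500 Pa, q̄ = 0.00448 kg/kg → 0.00448 × 10500 / 9.8 = 4.80 mm
Layer 900–780 hPa: Δp = 120 hPa = 12000 Pa, q̄ = 0.00318 kg/kg → 0.00318 × 12000 / 9.8 = 3.89 mm
Layer 780–390 hPa: Δp = 390 hPa = 39000 Pa, q̄ = 0.000899 kg/kg → 0.000899 × 39000 / 9.8 = 3.58 mm
Layer 390–250 hPa: Δp = 140 hPa = 14000 Pa, q̄ = 0.000419 kg/kg → 0.000419 × 14000 / 9.8 = 0.60 mm
PW = 4.80 + 3.89 + 3.58 + 0.60 = 12.87 ≈ 12.9 mm.

PW ≈ 12.9 mm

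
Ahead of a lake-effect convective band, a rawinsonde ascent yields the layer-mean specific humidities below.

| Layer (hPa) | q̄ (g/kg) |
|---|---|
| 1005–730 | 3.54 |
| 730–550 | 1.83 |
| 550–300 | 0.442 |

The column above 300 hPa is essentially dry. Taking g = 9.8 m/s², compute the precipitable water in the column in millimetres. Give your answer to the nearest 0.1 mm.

Precipitable water is the column-integrated vapour mass per unit area: PW = (1/g) Σ q̄ Δp, with q in kg/kg and Δp in Pa (1 kg/m² of water = 1 mm).
Layer 1005–730 hPa: Δp = 275 hPa = 27500 Pa, q̄ = 0.00354 kg/kg → 0.00354 × 27500 / 9.8 = 9.93 mm
Layer 730–550 hPa: Δp = 180 hPa = 18000 Pa, q̄ = 0.00183 kg/kg → 0.00183 × 18000 / 9.8 = 3.36 mm
Layer 550–300 hPa: Δp = 250 hPa = 25000 Pa, q̄ = 0.000442 kg/kg → 0.000442 × 25000 / 9.8 = 1.13 mm
PW = 9.93 + 3.36 + 1.13 = 14.42 ≈ 14.4 mm.

PW ≈ 14.4 mm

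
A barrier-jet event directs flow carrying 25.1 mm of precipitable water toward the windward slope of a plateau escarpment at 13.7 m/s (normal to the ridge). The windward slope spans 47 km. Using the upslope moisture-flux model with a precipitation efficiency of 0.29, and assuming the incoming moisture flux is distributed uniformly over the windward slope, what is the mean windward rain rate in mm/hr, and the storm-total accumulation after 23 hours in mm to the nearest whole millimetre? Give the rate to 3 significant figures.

Incoming column moisture flux per unit ridge length: F = V × PW = 13.7 × 25.1 = 343.87 mm·m/s.
Spread over the 47 km slope with efficiency ε = 0.29: R = ε·F/W = 0.29 × 343.87 / 47000 m = 2.122e-03 mm/s.
R = 2.122e-03 × 3600 = 7.64 mm/hr.
Over 23 h: total = 7.64 × 23 = 175.72 ≈ 176 mm.

R ≈ 7.64 mm/hr; total ≈ 176 mm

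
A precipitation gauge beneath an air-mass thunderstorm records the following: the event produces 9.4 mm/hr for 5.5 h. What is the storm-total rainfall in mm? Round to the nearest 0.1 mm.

total ≈ 51.7 mm

Total = Σ Rᵢ Δtᵢ = 9.4 × 5.5
      = 51.7 = 51.7 mm.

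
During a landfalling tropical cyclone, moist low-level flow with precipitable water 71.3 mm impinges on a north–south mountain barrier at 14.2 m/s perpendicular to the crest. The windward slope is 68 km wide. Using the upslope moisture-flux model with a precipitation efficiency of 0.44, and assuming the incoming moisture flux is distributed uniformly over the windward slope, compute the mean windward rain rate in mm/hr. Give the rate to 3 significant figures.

R ≈ 23.6 mm/hr

Incoming column moisture flux per unit ridge length: F = V × PW = 14.2 × 71.3 = 1012.46 mm·m/s.
Spread over the 68 km slope with efficiency ε = 0.44: R = ε·F/W = 0.44 × 1012.46 / 68000 m = 6.551e-03 mm/s.
R = 6.551e-03 × 3600 = 23.6 mm/hr.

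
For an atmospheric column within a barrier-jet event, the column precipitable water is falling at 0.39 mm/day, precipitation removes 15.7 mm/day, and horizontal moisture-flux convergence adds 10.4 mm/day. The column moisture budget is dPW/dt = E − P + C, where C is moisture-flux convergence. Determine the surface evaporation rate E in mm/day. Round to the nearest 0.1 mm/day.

dPW/dt = -0.39 mm/day.
E = dPW/dt + P − C = (-0.39) + 15.7 − (10.4) = 4.9 mm/day.

E ≈ 4.9 mm/day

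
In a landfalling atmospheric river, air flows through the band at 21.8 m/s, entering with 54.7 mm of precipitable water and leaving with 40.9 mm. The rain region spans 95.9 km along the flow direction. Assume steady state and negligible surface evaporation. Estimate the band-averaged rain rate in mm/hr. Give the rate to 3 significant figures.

Column moisture flux per unit crosswind length is F = V × PW.
Inflow: F_in = 21.8 × 54.7 = 1192.46 mm·m/s
Outflow: F_out = 21.8 × 40.9 = 891.62 mm·m/s
Steady-state rate R = (F_in − F_out)/L = (1192.46 − 891.62) / 95900 m = 3.137e-03 mm/s.
R = 3.137e-03 × 3600 = 11.3 mm/hr.

R ≈ 11.3 mm/hr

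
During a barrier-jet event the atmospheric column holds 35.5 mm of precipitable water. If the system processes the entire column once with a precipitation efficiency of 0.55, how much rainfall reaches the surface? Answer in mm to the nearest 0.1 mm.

rainfall ≈ 19.5 mm

Rainfall = ε × PW = 0.55 × 35.5 = 19.5 mm.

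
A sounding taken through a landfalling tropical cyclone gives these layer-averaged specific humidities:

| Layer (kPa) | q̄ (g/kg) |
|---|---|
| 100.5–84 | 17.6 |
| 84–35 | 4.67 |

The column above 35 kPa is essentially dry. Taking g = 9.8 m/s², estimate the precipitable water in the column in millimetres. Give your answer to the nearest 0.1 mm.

Precipitable water is the column-integrated vapour mass per unit area: PW = (1/g) Σ q̄ Δp, with q in kg/kg and Δp in Pa (1 kg/m² of water = 1 mm).
Layer 100.5–84 kPa: Δp = 165 hPa = 16500 Pa, q̄ = 0.0176 kg/kg → 0.0176 × 16500 / 9.8 = 29.63 mm
Layer 84–35 kPa: Δp = 490 hPa = 49000 Pa, q̄ = 0.00467 kg/kg → 0.00467 × 49000 / 9.8 = 23.35 mm
PW = 29.63 + 23.35 = 52.98 ≈ 53.0 mm.

PW ≈ 53.0 mm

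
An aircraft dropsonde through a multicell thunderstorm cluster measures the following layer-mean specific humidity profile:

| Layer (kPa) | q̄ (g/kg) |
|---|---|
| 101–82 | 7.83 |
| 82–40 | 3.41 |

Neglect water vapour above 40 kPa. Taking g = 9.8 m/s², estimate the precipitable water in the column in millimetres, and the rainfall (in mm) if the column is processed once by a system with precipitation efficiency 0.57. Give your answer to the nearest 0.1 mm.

PW ≈ 29.8 mm; rainfall ≈ 17.0 mm

Precipitable water is the column-integrated vapour mass per unit area: PW = (1/g) Σ q̄ Δp, with q in kg/kg and Δp in Pa (1 kg/m² of water = 1 mm).
Layer 101–82 kPa: Δp = 190 hPa = 19000 Pa, q̄ = 0.00783 kg/kg → 0.00783 × 19000 / 9.8 = 15.18 mm
Layer 82–40 kPa: Δp = 420 hPa = 42000 Pa, q̄ = 0.00341 kg/kg → 0.00341 × 42000 / 9.8 = 14.61 mm
PW = 15.18 + 14.61 = 29.79 ≈ 29.8 mm.
Rainfall = ε × PW = 0.57 × 29.8 = 17.0 mm.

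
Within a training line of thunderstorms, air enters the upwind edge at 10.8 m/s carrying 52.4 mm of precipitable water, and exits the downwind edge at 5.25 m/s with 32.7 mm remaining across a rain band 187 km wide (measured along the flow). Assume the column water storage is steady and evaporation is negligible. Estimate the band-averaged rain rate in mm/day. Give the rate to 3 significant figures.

R ≈ 182 mm/day

Column moisture flux per unit crosswind length is F = V × PW.
Inflow: F_in = 10.8 × 52.4 = 565.92 mm·m/s
Outflow: F_out = 5.25 × 32.7 = 171.675 mm·m/s
Steady-state rate R = (F_in − F_out)/L = (565.92 − 171.675) / 187000 m = 2.108e-03 mm/s.
R = 2.108e-03 × 3600 × 24 = 182 mm/day.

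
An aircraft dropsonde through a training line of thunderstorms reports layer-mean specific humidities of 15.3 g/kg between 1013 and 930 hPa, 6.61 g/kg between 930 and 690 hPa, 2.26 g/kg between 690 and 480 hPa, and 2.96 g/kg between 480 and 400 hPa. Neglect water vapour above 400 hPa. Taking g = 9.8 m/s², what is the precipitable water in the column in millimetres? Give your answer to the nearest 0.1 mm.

Precipitable water is the column-integrated vapour mass per unit area: PW = (1/g) Σ q̄ Δp, with q in kg/kg and Δp in Pa (1 kg/m² of water = 1 mm).
Layer 1013–930 hPa: Δp = 83 hPa = 8300 Pa, q̄ = 0.0153 kg/kg → 0.0153 × 8300 / 9.8 = 12.96 mm
Layer 930–690 hPa: Δp = 240 hPa = 24000 Pa, q̄ = 0.00661 kg/kg → 0.00661 × 24000 / 9.8 = 16.19 mm
Layer 690–480 hPa: Δp = 210 hPa = 21000 Pa, q̄ = 0.00226 kg/kg → 0.00226 × 21000 / 9.8 = 4.84 mm
Layer 480–400 hPa: Δp = 80 hPa = 8000 Pa, q̄ = 0.00296 kg/kg → 0.00296 × 8000 / 9.8 = 2.42 mm
PW = 12.96 + 16.19 + 4.84 + 2.42 = 36.41 ≈ 36.4 mm.

PW ≈ 36.4 mm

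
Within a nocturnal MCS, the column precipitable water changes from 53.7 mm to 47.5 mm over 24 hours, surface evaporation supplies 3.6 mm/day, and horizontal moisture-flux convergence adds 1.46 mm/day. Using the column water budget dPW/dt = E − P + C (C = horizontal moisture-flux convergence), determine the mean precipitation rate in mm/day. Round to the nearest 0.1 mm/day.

P ≈ 11.3 mm/day

dPW/dt = (47.5 − 53.7) mm / (24/24 day) = -6.200 mm/day.
P = E + C − dPW/dt = 3.6 + (1.46) − (-6.200) = 11.3 mm/day.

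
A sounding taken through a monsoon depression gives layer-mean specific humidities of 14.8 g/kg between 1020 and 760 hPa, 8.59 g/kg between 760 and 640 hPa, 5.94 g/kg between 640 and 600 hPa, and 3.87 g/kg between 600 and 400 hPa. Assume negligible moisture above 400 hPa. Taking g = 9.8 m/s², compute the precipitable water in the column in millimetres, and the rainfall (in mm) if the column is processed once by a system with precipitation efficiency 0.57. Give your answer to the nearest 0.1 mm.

PW ≈ 60.1 mm; rainfall ≈ 34.3 mm

Precipitable water is the column-integrated vapour mass per unit area: PW = (1/g) Σ q̄ Δp, with q in kg/kg and Δp in Pa (1 kg/m² of water = 1 mm).
Layer 1020–760 hPa: Δp = 260 hPa = 26000 Pa, q̄ = 0.0148 kg/kg → 0.0148 × 26000 / 9.8 = 39.27 mm
Layer 760–640 hPa: Δp = 120 hPa = 12000 Pa, q̄ = 0.00859 kg/kg → 0.00859 × 12000 / 9.8 = 10.52 mm
Layer 640–600 hPa: Δp = 40 hPa = 4000 Pa, q̄ = 0.00594 kg/kg → 0.00594 × 4000 / 9.8 = 2.42 mm
Layer 600–400 hPa: Δp = 200 hPa = 20000 Pa, q̄ = 0.00387 kg/kg → 0.00387 × 20000 / 9.8 = 7.90 mm
PW = 39.27 + 10.52 + 2.42 + 7.90 = 60.11 ≈ 60.1 mm.
Rainfall = ε × PW = 0.57 × 60.1 = 34.3 mm.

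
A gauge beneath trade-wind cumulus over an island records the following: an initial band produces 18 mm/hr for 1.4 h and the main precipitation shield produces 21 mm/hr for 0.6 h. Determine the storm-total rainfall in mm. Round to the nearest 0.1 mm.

Total = Σ Rᵢ Δtᵢ = 18 × 1.4 + 21 × 0.6
      = 25.2 + 12.6 = 37.8 mm.

total ≈ 37.8 mm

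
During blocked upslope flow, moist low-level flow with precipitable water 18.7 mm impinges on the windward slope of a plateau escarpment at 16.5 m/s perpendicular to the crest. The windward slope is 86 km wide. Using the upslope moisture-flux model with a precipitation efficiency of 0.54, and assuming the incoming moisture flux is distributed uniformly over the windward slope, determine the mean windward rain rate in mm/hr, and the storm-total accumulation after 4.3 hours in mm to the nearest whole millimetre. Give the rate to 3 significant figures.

R ≈ 6.97 mm/hr; total ≈ 30 mm

Incoming column moisture flux per unit ridge length: F = V × PW = 16.5 × 18.7 = 308.55 mm·m/s.
Spread over the 86 km slope with efficiency ε = 0.54: R = ε·F/W = 0.54 × 308.55 / 86000 m = 1.937e-03 mm/s.
R = 1.937e-03 × 3600 = 6.97 mm/hr.
Over 4.3 h: total = 6.97 × 4.3 = 29.971 ≈ 30 mm.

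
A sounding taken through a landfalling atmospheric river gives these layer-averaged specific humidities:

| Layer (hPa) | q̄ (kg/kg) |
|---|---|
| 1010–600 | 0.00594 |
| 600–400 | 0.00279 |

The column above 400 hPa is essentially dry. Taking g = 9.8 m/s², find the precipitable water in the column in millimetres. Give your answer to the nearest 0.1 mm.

PW ≈ 30.5 mm

Precipitable water is the column-integrated vapour mass per unit area: PW = (1/g) Σ q̄ Δp, with q in kg/kg and Δp in Pa (1 kg/m² of water = 1 mm).
Layer 1010–600 hPa: Δp = 410 hPa = 41000 Pa, q̄ = 0.00594 kg/kg → 0.00594 × 41000 / 9.8 = 24.85 mm
Layer 600–400 hPa: Δp = 200 hPa = 20000 Pa, q̄ = 0.00279 kg/kg → 0.00279 × 20000 / 9.8 = 5.69 mm
PW = 24.85 + 5.69 = 30.54 ≈ 30.5 mm.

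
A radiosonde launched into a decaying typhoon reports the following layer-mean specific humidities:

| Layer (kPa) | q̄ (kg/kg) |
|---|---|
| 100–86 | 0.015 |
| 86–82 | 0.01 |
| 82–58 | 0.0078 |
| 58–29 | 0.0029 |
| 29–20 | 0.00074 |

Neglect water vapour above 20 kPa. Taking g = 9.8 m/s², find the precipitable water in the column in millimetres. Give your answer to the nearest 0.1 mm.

PW ≈ 53.9 mm

Precipitable water is the column-integrated vapour mass per unit area: PW = (1/g) Σ q̄ Δp, with q in kg/kg and Δp in Pa (1 kg/m² of water = 1 mm).
Layer 100–86 kPa: Δp = 140 hPa = 14000 Pa, q̄ = 0.015 kg/kg → 0.015 × 14000 / 9.8 = 21.43 mm
Layer 86–82 kPa: Δp = 40 hPa = 4000 Pa, q̄ = 0.01 kg/kg → 0.01 × 4000 / 9.8 = 4.08 mm
Layer 82–58 kPa: Δp = 240 hPa = 24000 Pa, q̄ = 0.0078 kg/kg → 0.0078 × 24000 / 9.8 = 19.10 mm
Layer 58–29 kPa: Δp = 290 hPa = 29000 Pa, q̄ = 0.0029 kg/kg → 0.0029 × 29000 / 9.8 = 8.58 mm
Layer 29–20 kPa: Δp = 90 hPa = 9000 Pa, q̄ = 0.00074 kg/kg → 0.00074 × 9000 / 9.8 = 0.68 mm
PW = 21.43 + 4.08 + 19.10 + 8.58 + 0.68 = 53.87 ≈ 53.9 mm.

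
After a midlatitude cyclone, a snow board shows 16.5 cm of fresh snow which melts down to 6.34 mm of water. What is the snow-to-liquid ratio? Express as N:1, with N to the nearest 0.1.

ratio ≈ 26.0

Ratio = snow depth / SWE = 165 mm / 6.34 mm = 26.0, i.e. 26.0:1.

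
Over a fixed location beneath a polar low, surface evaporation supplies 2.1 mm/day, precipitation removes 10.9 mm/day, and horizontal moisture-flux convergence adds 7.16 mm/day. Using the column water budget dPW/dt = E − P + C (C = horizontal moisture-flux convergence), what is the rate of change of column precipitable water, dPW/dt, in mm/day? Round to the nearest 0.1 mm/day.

dPW/dt = E − P + C = 2.1 − 10.9 + (7.16) = -1.6 mm/day.

dPW/dt ≈ -1.6 mm/day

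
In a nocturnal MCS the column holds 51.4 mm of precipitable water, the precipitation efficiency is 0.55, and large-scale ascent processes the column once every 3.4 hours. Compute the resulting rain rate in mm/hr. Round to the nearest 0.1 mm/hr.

Each overturning extracts ε × PW = 0.55 × 51.4 = 28.27 mm.
Rate = ε·PW / τ = 28.27 / 3.4 h = 8.3 mm/hr.

R ≈ 8.3 mm/hr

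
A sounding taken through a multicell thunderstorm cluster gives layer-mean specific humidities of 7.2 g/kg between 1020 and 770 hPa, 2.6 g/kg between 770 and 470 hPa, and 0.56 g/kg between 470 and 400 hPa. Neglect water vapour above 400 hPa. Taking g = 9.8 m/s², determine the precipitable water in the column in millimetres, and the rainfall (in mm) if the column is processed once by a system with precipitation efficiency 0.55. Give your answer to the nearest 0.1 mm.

PW ≈ 26.7 mm; rainfall ≈ 14.7 mm

Precipitable water is the column-integrated vapour mass per unit area: PW = (1/g) Σ q̄ Δp, with q in kg/kg and Δp in Pa (1 kg/m² of water = 1 mm).
Layer 1020–770 hPa: Δp = 250 hPa = 25000 Pa, q̄ = 0.0072 kg/kg → 0.0072 × 25000 / 9.8 = 18.37 mm
Layer 770–470 hPa: Δp = 300 hPa = 30000 Pa, q̄ = 0.0026 kg/kg → 0.0026 × 30000 / 9.8 = 7.96 mm
Layer 470–400 hPa: Δp = 70 hPa = 7000 Pa, q̄ = 0.00056 kg/kg → 0.00056 × 7000 / 9.8 = 0.40 mm
PW = 18.37 + 7.96 + 0.40 = 26.73 ≈ 26.7 mm.
Rainfall = ε × PW = 0.55 × 26.7 = 14.7 mm.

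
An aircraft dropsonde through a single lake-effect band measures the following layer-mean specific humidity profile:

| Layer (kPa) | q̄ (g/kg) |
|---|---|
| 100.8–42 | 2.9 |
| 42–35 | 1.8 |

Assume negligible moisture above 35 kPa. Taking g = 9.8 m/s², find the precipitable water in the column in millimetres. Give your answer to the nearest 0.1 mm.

PW ≈ 18.7 mm

Precipitable water is the column-integrated vapour mass per unit area: PW = (1/g) Σ q̄ Δp, with q in kg/kg and Δp in Pa (1 kg/m² of water = 1 mm).
Layer 100.8–42 kPa: Δp = 588 hPa = 58800 Pa, q̄ = 0.0029 kg/kg → 0.0029 × 58800 / 9.8 = 17.40 mm
Layer 42–35 kPa: Δp = 70 hPa = 7000 Pa, q̄ = 0.0018 kg/kg → 0.0018 × 7000 / 9.8 = 1.29 mm
PW = 17.40 + 1.29 = 18.69 ≈ 18.7 mm.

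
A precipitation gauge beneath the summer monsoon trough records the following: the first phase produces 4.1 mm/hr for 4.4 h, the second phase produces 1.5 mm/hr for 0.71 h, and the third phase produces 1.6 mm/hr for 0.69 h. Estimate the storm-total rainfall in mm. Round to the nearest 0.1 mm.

total ≈ 20.2 mm

Total = Σ Rᵢ Δtᵢ = 4.1 × 4.4 + 1.5 × 0.71 + 1.6 × 0.69
      = 18.04 + 1.065 + 1.104 = 20.2 mm.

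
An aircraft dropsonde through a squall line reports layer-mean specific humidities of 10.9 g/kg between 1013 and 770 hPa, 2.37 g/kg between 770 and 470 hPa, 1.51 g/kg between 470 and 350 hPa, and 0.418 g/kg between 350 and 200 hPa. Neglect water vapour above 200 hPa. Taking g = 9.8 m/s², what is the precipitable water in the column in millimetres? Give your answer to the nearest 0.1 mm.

PW ≈ 36.8 mm

Precipitable water is the column-integrated vapour mass per unit area: PW = (1/g) Σ q̄ Δp, with q in kg/kg and Δp in Pa (1 kg/m² of water = 1 mm).
Layer 1013–770 hPa: Δp = 243 hPa = 24300 Pa, q̄ = 0.0109 kg/kg → 0.0109 × 24300 / 9.8 = 27.03 mm
Layer 770–470 hPa: Δp = 300 hPa = 30000 Pa, q̄ = 0.00237 kg/kg → 0.00237 × 30000 / 9.8 = 7.26 mm
Layer 470–350 hPa: Δp = 120 hPa = 12000 Pa, q̄ = 0.00151 kg/kg → 0.00151 × 12000 / 9.8 = 1.85 mm
Layer 350–200 hPa: Δp = 150 hPa = 15000 Pa, q̄ = 0.000418 kg/kg → 0.000418 × 15000 / 9.8 = 0.64 mm
PW = 27.03 + 7.26 + 1.85 + 0.64 = 36.78 ≈ 36.8 mm.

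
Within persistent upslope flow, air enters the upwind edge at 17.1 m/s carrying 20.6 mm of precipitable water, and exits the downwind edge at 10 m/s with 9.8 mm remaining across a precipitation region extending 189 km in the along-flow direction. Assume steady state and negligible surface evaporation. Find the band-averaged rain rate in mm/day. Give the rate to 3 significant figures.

R ≈ 116 mm/day

Column moisture flux per unit crosswind length is F = V × PW.
Inflow: F_in = 17.1 × 20.6 = 352.26 mm·m/s
Outflow: F_out = 10 × 9.8 = 98 mm·m/s
Steady-state rate R = (F_in − F_out)/L = (352.26 − 98) / 189000 m = 1.345e-03 mm/s.
R = 1.345e-03 × 3600 × 24 = 116 mm/day.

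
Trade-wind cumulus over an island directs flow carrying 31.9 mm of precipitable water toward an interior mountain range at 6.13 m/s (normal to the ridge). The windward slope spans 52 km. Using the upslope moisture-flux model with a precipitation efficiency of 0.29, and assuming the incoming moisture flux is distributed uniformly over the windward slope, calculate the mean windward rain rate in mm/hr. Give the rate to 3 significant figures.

Incoming column moisture flux per unit ridge length: F = V × PW = 6.13 × 31.9 = 195.547 mm·m/s.
Spread over the 52 km slope with efficiency ε = 0.29: R = ε·F/W = 0.29 × 195.547 / 52000 m = 1.091e-03 mm/s.
R = 1.091e-03 × 3600 = 3.93 mm/hr.

R ≈ 3.93 mm/hr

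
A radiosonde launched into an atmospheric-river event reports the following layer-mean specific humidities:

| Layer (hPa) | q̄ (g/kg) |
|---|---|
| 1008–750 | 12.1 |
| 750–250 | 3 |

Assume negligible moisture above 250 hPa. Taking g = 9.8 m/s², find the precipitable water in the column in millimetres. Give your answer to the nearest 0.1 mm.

PW ≈ 47.2 mm

Precipitable water is the column-integrated vapour mass per unit area: PW = (1/g) Σ q̄ Δp, with q in kg/kg and Δp in Pa (1 kg/m² of water = 1 mm).
Layer 1008–750 hPa: Δp = 258 hPa = 25800 Pa, q̄ = 0.0121 kg/kg → 0.0121 × 25800 / 9.8 = 31.86 mm
Layer 750–250 hPa: Δp = 500 hPa = 50000 Pa, q̄ = 0.003 kg/kg → 0.003 × 50000 / 9.8 = 15.31 mm
PW = 31.86 + 15.31 = 47.17 ≈ 47.2 mm.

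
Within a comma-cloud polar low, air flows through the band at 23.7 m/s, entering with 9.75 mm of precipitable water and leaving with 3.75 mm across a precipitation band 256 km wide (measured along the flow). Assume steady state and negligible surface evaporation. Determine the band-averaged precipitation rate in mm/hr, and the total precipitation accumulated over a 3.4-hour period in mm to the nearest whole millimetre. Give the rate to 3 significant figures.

R ≈ 2.00 mm/hr; total ≈ 7 mm

Column moisture flux per unit crosswind length is F = V × PW.
Inflow: F_in = 23.7 × 9.75 = 231.075 mm·m/s
Outflow: F_out = 23.7 × 3.75 = 88.875 mm·m/s
Steady-state rate R = (F_in − F_out)/L = (231.075 − 88.875) / 256000 m = 5.555e-04 mm/s.
R = 5.555e-04 × 3600 = 2.00 mm/hr.
Over 3.4 h: total = 2.00 × 3.4 = 6.8 ≈ 7 mm.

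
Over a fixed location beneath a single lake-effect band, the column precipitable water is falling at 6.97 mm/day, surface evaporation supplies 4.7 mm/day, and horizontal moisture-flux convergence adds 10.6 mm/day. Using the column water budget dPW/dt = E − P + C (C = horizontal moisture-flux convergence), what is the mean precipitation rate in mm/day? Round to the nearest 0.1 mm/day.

dPW/dt = -6.97 mm/day.
P = E + C − dPW/dt = 4.7 + (10.6) − (-6.97) = 22.3 mm/day.

P ≈ 22.3 mm/day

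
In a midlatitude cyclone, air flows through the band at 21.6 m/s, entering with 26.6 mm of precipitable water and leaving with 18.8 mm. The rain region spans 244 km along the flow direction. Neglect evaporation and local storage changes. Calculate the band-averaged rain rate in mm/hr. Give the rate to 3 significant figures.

R ≈ 2.49 mm/hr

Column moisture flux per unit crosswind length is F = V × PW.
Inflow: F_in = 21.6 × 26.6 = 574.56 mm·m/s
Outflow: F_out = 21.6 × 18.8 = 406.08 mm·m/s
Steady-state rate R = (F_in − F_out)/L = (574.56 − 406.08) / 244000 m = 6.905e-04 mm/s.
R = 6.905e-04 × 3600 = 2.49 mm/hr.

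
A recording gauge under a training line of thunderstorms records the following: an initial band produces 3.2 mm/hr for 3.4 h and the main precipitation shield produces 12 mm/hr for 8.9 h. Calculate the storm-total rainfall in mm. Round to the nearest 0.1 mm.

Total = Σ Rᵢ Δtᵢ = 3.2 × 3.4 + 12 × 8.9
      = 10.88 + 106.8 = 117.7 mm.

total ≈ 117.7 mm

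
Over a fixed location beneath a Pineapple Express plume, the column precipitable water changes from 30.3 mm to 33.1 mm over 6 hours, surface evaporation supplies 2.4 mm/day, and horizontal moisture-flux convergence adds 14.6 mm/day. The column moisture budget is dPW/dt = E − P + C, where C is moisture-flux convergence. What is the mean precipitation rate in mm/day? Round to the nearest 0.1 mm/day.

P ≈ 5.8 mm/day

dPW/dt = (33.1 − 30.3) mm / (6/24 day) = +11.200 mm/day.
P = E + C − dPW/dt = 2.4 + (14.6) − (+11.200) = 5.8 mm/day.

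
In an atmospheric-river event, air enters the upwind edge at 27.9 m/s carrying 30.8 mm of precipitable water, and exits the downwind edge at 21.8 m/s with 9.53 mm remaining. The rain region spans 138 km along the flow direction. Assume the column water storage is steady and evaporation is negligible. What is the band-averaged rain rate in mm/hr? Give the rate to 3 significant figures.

Column moisture flux per unit crosswind length is F = V × PW.
Inflow: F_in = 27.9 × 30.8 = 859.32 mm·m/s
Outflow: F_out = 21.8 × 9.53 = 207.754 mm·m/s
Steady-state rate R = (F_in − F_out)/L = (859.32 − 207.754) / 138000 m = 4.721e-03 mm/s.
R = 4.721e-03 × 3600 = 17.0 mm/hr.

R ≈ 17.0 mm/hr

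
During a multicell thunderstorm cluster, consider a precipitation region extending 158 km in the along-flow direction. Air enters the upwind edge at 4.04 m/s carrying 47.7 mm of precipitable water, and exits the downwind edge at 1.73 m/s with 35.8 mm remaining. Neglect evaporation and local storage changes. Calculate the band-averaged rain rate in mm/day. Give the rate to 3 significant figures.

R ≈ 71.5 mm/day

Column moisture flux per unit crosswind length is F = V × PW.
Inflow: F_in = 4.04 × 47.7 = 192.708 mm·m/s
Outflow: F_out = 1.73 × 35.8 = 61.934 mm·m/s
Steady-state rate R = (F_in − F_out)/L = (192.708 − 61.934) / 158000 m = 8.277e-04 mm/s.
R = 8.277e-04 × 3600 × 24 = 71.5 mm/day.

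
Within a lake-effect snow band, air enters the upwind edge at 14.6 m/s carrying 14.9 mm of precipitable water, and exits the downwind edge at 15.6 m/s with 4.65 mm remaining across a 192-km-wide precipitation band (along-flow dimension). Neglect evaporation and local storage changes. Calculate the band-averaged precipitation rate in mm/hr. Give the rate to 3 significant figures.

R ≈ 2.72 mm/hr

Column moisture flux per unit crosswind length is F = V × PW.
Inflow: F_in = 14.6 × 14.9 = 217.54 mm·m/s
Outflow: F_out = 15.6 × 4.65 = 72.54 mm·m/s
Steady-state rate R = (F_in − F_out)/L = (217.54 − 72.54) / 192000 m = 7.552e-04 mm/s.
R = 7.552e-04 × 3600 = 2.72 mm/hr.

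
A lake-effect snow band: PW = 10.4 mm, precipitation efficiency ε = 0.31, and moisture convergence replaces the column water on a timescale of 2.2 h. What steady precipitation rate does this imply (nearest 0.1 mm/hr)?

Each overturning extracts ε × PW = 0.31 × 10.4 = 3.224 mm.
Rate = ε·PW / τ = 3.224 / 2.2 h = 1.5 mm/hr.

R ≈ 1.5 mm/hr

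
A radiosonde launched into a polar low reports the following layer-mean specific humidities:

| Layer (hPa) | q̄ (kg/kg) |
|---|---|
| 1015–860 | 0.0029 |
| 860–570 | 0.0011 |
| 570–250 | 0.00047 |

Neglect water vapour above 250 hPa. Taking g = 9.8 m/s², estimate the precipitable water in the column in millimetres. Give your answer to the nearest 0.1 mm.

Precipitable water is the column-integrated vapour mass per unit area: PW = (1/g) Σ q̄ Δp, with q in kg/kg and Δp in Pa (1 kg/m² of water = 1 mm).
Layer 1015–860 hPa: Δp = 155 hPa = 15500 Pa, q̄ = 0.0029 kg/kg → 0.0029 × 15500 / 9.8 = 4.59 mm
Layer 860–570 hPa: Δp = 290 hPa = 29000 Pa, q̄ = 0.0011 kg/kg → 0.0011 × 29000 / 9.8 = 3.26 mm
Layer 570–250 hPa: Δp = 320 hPa = 32000 Pa, q̄ = 0.00047 kg/kg → 0.00047 × 32000 / 9.8 = 1.53 mm
PW = 4.59 + 3.26 + 1.53 = 9.38 ≈ 9.4 mm.

PW ≈ 9.4 mm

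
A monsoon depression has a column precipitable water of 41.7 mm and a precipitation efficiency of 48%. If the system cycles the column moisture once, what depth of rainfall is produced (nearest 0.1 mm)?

rainfall ≈ 20.0 mm

Rainfall = ε × PW = 0.48 × 41.7 = 20.0 mm.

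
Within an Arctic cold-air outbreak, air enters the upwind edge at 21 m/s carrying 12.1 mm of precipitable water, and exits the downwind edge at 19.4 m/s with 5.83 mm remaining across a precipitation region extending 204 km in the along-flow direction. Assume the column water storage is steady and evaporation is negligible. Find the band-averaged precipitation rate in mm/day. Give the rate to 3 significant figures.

Column moisture flux per unit crosswind length is F = V × PW.
Inflow: F_in = 21 × 12.1 = 254.1 mm·m/s
Outflow: F_out = 19.4 × 5.83 = 113.102 mm·m/s
Steady-state rate R = (F_in − F_out)/L = (254.1 − 113.102) / 204000 m = 6.912e-04 mm/s.
R = 6.912e-04 × 3600 × 24 = 59.7 mm/day.

R ≈ 59.7 mm/day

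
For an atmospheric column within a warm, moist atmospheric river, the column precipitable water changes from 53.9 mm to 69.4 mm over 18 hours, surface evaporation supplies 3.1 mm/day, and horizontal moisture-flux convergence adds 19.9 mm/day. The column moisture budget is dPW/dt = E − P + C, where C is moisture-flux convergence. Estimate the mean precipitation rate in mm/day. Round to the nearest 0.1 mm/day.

dPW/dt = (69.4 − 53.9) mm / (18/24 day) = +20.667 mm/day.
P = E + C − dPW/dt = 3.1 + (19.9) − (+20.667) = 2.3 mm/day.

P ≈ 2.3 mm/day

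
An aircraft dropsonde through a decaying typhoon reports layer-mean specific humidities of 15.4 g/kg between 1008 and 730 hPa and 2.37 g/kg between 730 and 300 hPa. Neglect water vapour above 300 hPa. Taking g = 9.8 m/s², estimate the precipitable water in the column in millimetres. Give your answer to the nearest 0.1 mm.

PW ≈ 54.1 mm

Precipitable water is the column-integrated vapour mass per unit area: PW = (1/g) Σ q̄ Δp, with q in kg/kg and Δp in Pa (1 kg/m² of water = 1 mm).
Layer 1008–730 hPa: Δp = 278 hPa = 27800 Pa, q̄ = 0.0154 kg/kg → 0.0154 × 27800 / 9.8 = 43.69 mm
Layer 730–300 hPa: Δp = 430 hPa = 43000 Pa, q̄ = 0.00237 kg/kg → 0.00237 × 43000 / 9.8 = 10.40 mm
PW = 43.69 + 10.40 = 54.09 ≈ 54.1 mm.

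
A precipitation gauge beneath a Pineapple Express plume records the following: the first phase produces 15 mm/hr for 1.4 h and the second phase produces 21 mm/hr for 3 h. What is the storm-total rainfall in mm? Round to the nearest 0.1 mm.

total ≈ 84.0 mm

Total = Σ Rᵢ Δtᵢ = 15 × 1.4 + 21 × 3
      = 21 + 63 = 84.0 mm.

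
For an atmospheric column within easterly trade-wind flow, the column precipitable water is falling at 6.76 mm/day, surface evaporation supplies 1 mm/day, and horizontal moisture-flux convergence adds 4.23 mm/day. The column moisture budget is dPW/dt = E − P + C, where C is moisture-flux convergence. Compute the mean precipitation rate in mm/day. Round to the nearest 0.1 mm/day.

P ≈ 12.0 mm/day

dPW/dt = -6.76 mm/day.
P = E + C − dPW/dt = 1 + (4.23) − (-6.76) = 12.0 mm/day.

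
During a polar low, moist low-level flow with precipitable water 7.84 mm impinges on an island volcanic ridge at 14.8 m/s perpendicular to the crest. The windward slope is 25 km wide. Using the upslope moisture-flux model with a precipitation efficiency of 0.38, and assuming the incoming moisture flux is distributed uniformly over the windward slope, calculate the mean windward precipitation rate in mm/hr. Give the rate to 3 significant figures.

R ≈ 6.35 mm/hr

Incoming column moisture flux per unit ridge length: F = V × PW = 14.8 × 7.84 = 116.032 mm·m/s.
Spread over the 25 km slope with efficiency ε = 0.38: R = ε·F/W = 0.38 × 116.032 / 25000 m = 1.764e-03 mm/s.
R = 1.764e-03 × 3600 = 6.35 mm/hr.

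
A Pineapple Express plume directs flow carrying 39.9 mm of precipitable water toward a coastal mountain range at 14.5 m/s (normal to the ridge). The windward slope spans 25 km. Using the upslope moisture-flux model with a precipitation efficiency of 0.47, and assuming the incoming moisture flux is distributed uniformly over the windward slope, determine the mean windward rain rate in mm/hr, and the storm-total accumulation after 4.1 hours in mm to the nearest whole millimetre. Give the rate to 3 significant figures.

R ≈ 39.2 mm/hr; total ≈ 161 mm

Incoming column moisture flux per unit ridge length: F = V × PW = 14.5 × 39.9 = 578.55 mm·m/s.
Spread over the 25 km slope with efficiency ε = 0.47: R = ε·F/W = 0.47 × 578.55 / 25000 m = 1.088e-02 mm/s.
R = 1.088e-02 × 3600 = 39.2 mm/hr.
Over 4.1 h: total = 39.2 × 4.1 = 160.72 ≈ 161 mm.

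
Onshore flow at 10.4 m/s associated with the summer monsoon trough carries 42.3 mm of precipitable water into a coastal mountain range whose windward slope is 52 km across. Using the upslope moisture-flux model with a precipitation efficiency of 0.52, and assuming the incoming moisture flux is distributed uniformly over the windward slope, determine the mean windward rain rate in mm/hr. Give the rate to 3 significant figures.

Incoming column moisture flux per unit ridge length: F = V × PW = 10.4 × 42.3 = 439.92 mm·m/s.
Spread over the 52 km slope with efficiency ε = 0.52: R = ε·F/W = 0.52 × 439.92 / 52000 m = 4.399e-03 mm/s.
R = 4.399e-03 × 3600 = 15.8 mm/hr.

R ≈ 15.8 mm/hr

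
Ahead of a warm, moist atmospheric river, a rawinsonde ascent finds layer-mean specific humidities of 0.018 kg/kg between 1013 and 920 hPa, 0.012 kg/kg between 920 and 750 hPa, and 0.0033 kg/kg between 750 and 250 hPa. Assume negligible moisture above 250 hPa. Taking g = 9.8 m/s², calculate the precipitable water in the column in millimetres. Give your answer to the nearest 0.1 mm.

PW ≈ 54.7 mm

Precipitable water is the column-integrated vapour mass per unit area: PW = (1/g) Σ q̄ Δp, with q in kg/kg and Δp in Pa (1 kg/m² of water = 1 mm).
Layer 1013–920 hPa: Δp = 93 hPa = 9300 Pa, q̄ = 0.018 kg/kg → 0.018 × 9300 / 9.8 = 17.08 mm
Layer 920–750 hPa: Δp = 170 hPa = 17000 Pa, q̄ = 0.012 kg/kg → 0.012 × 17000 / 9.8 = 20.82 mm
Layer 750–250 hPa: Δp = 500 hPa = 50000 Pa, q̄ = 0.0033 kg/kg → 0.0033 × 50000 / 9.8 = 16.84 mm
PW = 17.08 + 20.82 + 16.84 = 54.74 ≈ 54.7 mm.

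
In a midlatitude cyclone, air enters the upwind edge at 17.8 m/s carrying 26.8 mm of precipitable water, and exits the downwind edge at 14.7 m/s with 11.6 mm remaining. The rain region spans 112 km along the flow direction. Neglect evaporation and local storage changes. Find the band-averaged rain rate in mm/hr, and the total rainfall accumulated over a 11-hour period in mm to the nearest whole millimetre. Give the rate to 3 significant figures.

Column moisture flux per unit crosswind length is F = V × PW.
Inflow: F_in = 17.8 × 26.8 = 477.04 mm·m/s
Outflow: F_out = 14.7 × 11.6 = 170.52 mm·m/s
Steady-state rate R = (F_in − F_out)/L = (477.04 − 170.52) / 112000 m = 2.737e-03 mm/s.
R = 2.737e-03 × 3600 = 9.85 mm/hr.
Over 11 h: total = 9.85 × 11 = 108.35 ≈ 108 mm.

R ≈ 9.85 mm/hr; total ≈ 108 mm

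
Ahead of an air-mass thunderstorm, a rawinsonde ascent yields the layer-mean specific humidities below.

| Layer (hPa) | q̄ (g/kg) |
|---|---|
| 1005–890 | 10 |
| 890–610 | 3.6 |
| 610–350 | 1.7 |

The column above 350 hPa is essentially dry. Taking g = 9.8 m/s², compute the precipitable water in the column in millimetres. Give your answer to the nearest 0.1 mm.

Precipitable water is the column-integrated vapour mass per unit area: PW = (1/g) Σ q̄ Δp, with q in kg/kg and Δp in Pa (1 kg/m² of water = 1 mm).
Layer 1005–890 hPa: Δp = 115 hPa = 11500 Pa, q̄ = 0.01 kg/kg → 0.01 × 11500 / 9.8 = 11.73 mm
Layer 890–610 hPa: Δp = 280 hPa = 28000 Pa, q̄ = 0.0036 kg/kg → 0.0036 × 28000 / 9.8 = 10.29 mm
Layer 610–350 hPa: Δp = 260 hPa = 26000 Pa, q̄ = 0.0017 kg/kg → 0.0017 × 26000 / 9.8 = 4.51 mm
PW = 11.73 + 10.29 + 4.51 = 26.53 ≈ 26.5 mm.

PW ≈ 26.5 mm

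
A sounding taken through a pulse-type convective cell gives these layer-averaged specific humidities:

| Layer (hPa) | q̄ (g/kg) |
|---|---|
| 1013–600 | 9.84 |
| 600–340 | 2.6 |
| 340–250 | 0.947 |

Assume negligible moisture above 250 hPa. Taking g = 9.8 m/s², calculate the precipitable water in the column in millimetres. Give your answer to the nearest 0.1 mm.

Precipitable water is the column-integrated vapour mass per unit area: PW = (1/g) Σ q̄ Δp, with q in kg/kg and Δp in Pa (1 kg/m² of water = 1 mm).
Layer 1013–600 hPa: Δp = 413 hPa = 41300 Pa, q̄ = 0.00984 kg/kg → 0.00984 × 41300 / 9.8 = 41.47 mm
Layer 600–340 hPa: Δp = 260 hPa = 26000 Pa, q̄ = 0.0026 kg/kg → 0.0026 × 26000 / 9.8 = 6.90 mm
Layer 340–250 hPa: Δp = 90 hPa = 9000 Pa, q̄ = 0.000947 kg/kg → 0.000947 × 9000 / 9.8 = 0.87 mm
PW = 41.47 + 6.90 + 0.87 = 49.24 ≈ 49.2 mm.

PW ≈ 49.2 mm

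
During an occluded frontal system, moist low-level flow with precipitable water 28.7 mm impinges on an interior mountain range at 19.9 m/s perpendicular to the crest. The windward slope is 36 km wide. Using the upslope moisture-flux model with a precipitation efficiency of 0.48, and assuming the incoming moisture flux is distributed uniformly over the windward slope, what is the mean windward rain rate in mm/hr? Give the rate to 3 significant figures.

R ≈ 27.4 mm/hr

Incoming column moisture flux per unit ridge length: F = V × PW = 19.9 × 28.7 = 571.13 mm·m/s.
Spread over the 36 km slope with efficiency ε = 0.48: R = ε·F/W = 0.48 × 571.13 / 36000 m = 7.615e-03 mm/s.
R = 7.615e-03 × 3600 = 27.4 mm/hr.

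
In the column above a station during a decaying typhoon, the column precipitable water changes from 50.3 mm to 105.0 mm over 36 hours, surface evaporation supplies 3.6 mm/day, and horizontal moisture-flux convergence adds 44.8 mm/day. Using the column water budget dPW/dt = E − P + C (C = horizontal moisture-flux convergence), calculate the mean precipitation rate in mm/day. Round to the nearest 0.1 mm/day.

dPW/dt = (105.0 − 50.3) mm / (36/24 day) = +36.467 mm/day.
P = E + C − dPW/dt = 3.6 + (44.8) − (+36.467) = 11.9 mm/day.

P ≈ 11.9 mm/day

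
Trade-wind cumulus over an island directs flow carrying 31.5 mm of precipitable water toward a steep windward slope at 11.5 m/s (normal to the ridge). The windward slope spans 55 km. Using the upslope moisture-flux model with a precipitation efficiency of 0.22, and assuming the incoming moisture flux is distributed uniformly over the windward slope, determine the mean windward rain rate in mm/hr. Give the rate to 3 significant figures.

Incoming column moisture flux per unit ridge length: F = V × PW = 11.5 × 31.5 = 362.25 mm·m/s.
Spread over the 55 km slope with efficiency ε = 0.22: R = ε·F/W = 0.22 × 362.25 / 55000 m = 1.449e-03 mm/s.
R = 1.449e-03 × 3600 = 5.22 mm/hr.

R ≈ 5.22 mm/hr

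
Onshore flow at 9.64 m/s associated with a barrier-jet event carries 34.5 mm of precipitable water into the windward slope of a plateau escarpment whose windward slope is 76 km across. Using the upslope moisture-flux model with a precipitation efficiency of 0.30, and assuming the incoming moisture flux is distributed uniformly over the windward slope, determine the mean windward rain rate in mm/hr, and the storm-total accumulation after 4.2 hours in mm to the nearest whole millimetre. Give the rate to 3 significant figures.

Incoming column moisture flux per unit ridge length: F = V × PW = 9.64 × 34.5 = 332.58 mm·m/s.
Spread over the 76 km slope with efficiency ε = 0.30: R = ε·F/W = 0.30 × 332.58 / 76000 m = 1.313e-03 mm/s.
R = 1.313e-03 × 3600 = 4.73 mm/hr.
Over 4.2 h: total = 4.73 × 4.2 = 19.866 ≈ 20 mm.

R ≈ 4.73 mm/hr; total ≈ 20 mm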